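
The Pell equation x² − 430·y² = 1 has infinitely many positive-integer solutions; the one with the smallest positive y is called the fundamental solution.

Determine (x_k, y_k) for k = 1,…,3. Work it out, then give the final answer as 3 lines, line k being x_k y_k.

√430 → a₀=20, period (1,2,1,3,1,…,2,1,40); ℓ=14 even so k=13
k=0  a_k=20  p_k/q_k = 20/1
…
k=4  a_k=3  p_k/q_k = 311/15
…
k=6  a_k=6  p_k/q_k = 2675/129
k=7  a_k=8  p_k/q_k = 21794/1051
k=8  a_k=6  p_k/q_k = 133439/6435
k=9  a_k=1  p_k/q_k = 155233/7486
…
k=12  a_k=2  p_k/q_k = 2107880/101651
k=13  a_k=1  p_k/q_k = 2862251/138030
fundamental: x₁=2862251, y₁=138030  (since 8192480787001 − 430·19052280900 = 1)
n=2: (2862251,138030)∘(2862251,138030) = (2862251·2862251+430·138030·138030, 2862251·138030+138030·2862251) = (16384961574001,790153011060)
n=3: (16384961574001,790153011060)∘(2862251,138030) = (2862251·16384961574001+430·138030·790153011060, 2862251·790153011060+138030·16384961574001) = (93795745300289010251,4523232492118854090)

2862251 138030
16384961574001 790153011060
93795745300289010251 4523232492118854090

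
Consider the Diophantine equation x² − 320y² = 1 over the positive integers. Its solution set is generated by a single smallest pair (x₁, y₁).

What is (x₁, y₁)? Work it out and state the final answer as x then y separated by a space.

√320 = [17; 1,7,1,34, …], period ℓ=4 (even) → k=3
k=0  a_k=17  p_k/q_k = 17/1
…
k=2  a_k=7  p_k/q_k = 143/8
k=3  a_k=1  p_k/q_k = 161/9
(x₁, y₁) = (161, 9);  161² − 320·9² = 1 ✓

161 9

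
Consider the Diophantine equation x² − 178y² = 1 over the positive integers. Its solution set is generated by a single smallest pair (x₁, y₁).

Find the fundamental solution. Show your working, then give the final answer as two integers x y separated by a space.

1601 120

[13; 2,1,12,1,2,26] for √178; ℓ=6 ⇒ convergent index 5
i=0: a=13 ⇒ p=13, q=1
…
i=2: a=1 ⇒ p=40, q=3
…
i=4: a=1 ⇒ p=547, q=41
i=5: a=2 ⇒ p=1601, q=120
→ (1601, 120).  Check: 1601²=2563201, 178·120²=2563200, difference 1.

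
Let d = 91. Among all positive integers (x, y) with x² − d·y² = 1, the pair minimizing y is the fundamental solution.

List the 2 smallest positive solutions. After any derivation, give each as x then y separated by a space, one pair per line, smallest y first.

√91 = [9; 1,1,5,1,5,1,1,18, …], period ℓ=8 (even) → k=7
step 0: (9, 1)  from 9·(1,0) + (0,1)
step 1: (10, 1)  from 1·(9,1) + (1,0)
step 2: (19, 2)  from 1·(10,1) + (9,1)
step 3: (105, 11)  from 5·(19,2) + (10,1)
step 4: (124, 13)  from 1·(105,11) + (19,2)
step 5: (725, 76)  from 5·(124,13) + (105,11)
step 6: (849, 89)  from 1·(725,76) + (124,13)
step 7: (1574, 165)  from 1·(849,89) + (725,76)
(x₁, y₁) = (1574, 165);  1574² − 91·165² = 1 ✓
(1574+165√91)^2 = 4954951 + 519420√91

1574 165
4954951 519420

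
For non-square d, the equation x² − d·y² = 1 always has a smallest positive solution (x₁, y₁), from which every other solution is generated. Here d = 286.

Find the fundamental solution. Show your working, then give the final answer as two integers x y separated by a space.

√286 → a₀=16, period (1,10,3,3,2,3,3,10,1,32); ℓ=10 even so k=9
k=0  a_k=16  p_k/q_k = 16/1
k=1  a_k=1  p_k/q_k = 17/1
…
k=6  a_k=3  p_k/q_k = 15102/893
k=7  a_k=3  p_k/q_k = 49703/2939
k=8  a_k=10  p_k/q_k = 512132/30283
k=9  a_k=1  p_k/q_k = 561835/33222
→ (561835, 33222).  Check: 561835²=315658567225, 286·33222²=315658567224, difference 1.

561835 33222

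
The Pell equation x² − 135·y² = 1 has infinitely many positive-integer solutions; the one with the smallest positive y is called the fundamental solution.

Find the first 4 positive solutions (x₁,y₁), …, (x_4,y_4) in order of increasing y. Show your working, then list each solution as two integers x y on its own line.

√135 → a₀=11, period (1,1,1,1,1,1,1,22); ℓ=8 even so k=7
i=0: a=11 ⇒ p=11, q=1
…
i=2: a=1 ⇒ p=23, q=2
i=3: a=1 ⇒ p=35, q=3
i=4: a=1 ⇒ p=58, q=5
i=5: a=1 ⇒ p=93, q=8
i=6: a=1 ⇒ p=151, q=13
i=7: a=1 ⇒ p=244, q=21
fundamental: x₁=244, y₁=21  (since 59536 − 135·441 = 1)
(x_2, y_2) = (244·244 + 135·21·21, 244·21 + 21·244) = (119071, 10248)
(x_3, y_3) = (244·119071 + 135·21·10248, 244·10248 + 21·119071) = (58106404, 5001003)
(x_4, y_4) = (244·58106404 + 135·21·5001003, 244·5001003 + 21·58106404) = (28355806081, 2440479216)

244 21
119071 10248
58106404 5001003
28355806081 2440479216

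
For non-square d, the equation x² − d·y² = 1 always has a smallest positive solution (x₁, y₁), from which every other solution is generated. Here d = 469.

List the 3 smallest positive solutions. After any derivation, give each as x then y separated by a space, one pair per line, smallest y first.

137215 6336
37655912449 1738788480
10333912053241855 477175722560064

d=469: √d = [21; 1,1,1,10,6,10,1,1,1,42] (ℓ=10, even), read p_9/q_9
step 0: (21, 1)  from 21·(1,0) + (0,1)
step 1: (22, 1)  from 1·(21,1) + (1,0)
step 2: (43, 2)  from 1·(22,1) + (21,1)
step 3: (65, 3)  from 1·(43,2) + (22,1)
step 4: (693, 32)  from 10·(65,3) + (43,2)
…
step 6: (42923, 1982)  from 10·(4223,195) + (693,32)
…
step 8: (90069, 4159)  from 1·(47146,2177) + (42923,1982)
step 9: (137215, 6336)  from 1·(90069,4159) + (47146,2177)
→ (137215, 6336).  Check: 137215²=18827956225, 469·6336²=18827956224, difference 1.
(x_2, y_2) = (137215·137215 + 469·6336·6336, 137215·6336 + 6336·137215) = (37655912449, 1738788480)
(x_3, y_3) = (137215·37655912449 + 469·6336·1738788480, 137215·1738788480 + 6336·37655912449) = (10333912053241855, 477175722560064)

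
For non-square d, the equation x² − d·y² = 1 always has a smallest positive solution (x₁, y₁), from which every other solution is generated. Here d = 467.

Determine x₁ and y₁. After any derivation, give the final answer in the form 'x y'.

[21; 1,1,1,1,3,…,1,1,42] for √467; ℓ=14 ⇒ convergent index 13
i=0: a=21 ⇒ p=21, q=1
i=1: a=1 ⇒ p=22, q=1
i=2: a=1 ⇒ p=43, q=2
…
i=5: a=3 ⇒ p=389, q=18
i=6: a=3 ⇒ p=1275, q=59
…
i=11: a=1 ⇒ p=633697, q=29324
i=12: a=1 ⇒ p=991929, q=45901
i=13: a=1 ⇒ p=1625626, q=75225
fundamental: x₁=1625626, y₁=75225  (since 2642659891876 − 467·5658800625 = 1)

1625626 75225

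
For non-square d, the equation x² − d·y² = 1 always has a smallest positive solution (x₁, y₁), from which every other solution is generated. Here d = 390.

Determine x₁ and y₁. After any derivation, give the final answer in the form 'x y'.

79 4

√390 → a₀=19, period (1,2,1,38); ℓ=4 even so k=3
i=0: a=19 ⇒ p=19, q=1
i=1: a=1 ⇒ p=20, q=1
i=2: a=2 ⇒ p=59, q=3
i=3: a=1 ⇒ p=79, q=4
(x₁, y₁) = (79, 4);  79² − 390·4² = 1 ✓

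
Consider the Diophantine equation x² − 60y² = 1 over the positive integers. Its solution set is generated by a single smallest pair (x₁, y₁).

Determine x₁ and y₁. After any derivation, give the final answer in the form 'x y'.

31 4

√60 → a₀=7, period (1,2,1,14); ℓ=4 even so k=3
k=0  a_k=7  p_k/q_k = 7/1
k=1  a_k=1  p_k/q_k = 8/1
k=2  a_k=2  p_k/q_k = 23/3
k=3  a_k=1  p_k/q_k = 31/4
fundamental: x₁=31, y₁=4  (since 961 − 60·16 = 1)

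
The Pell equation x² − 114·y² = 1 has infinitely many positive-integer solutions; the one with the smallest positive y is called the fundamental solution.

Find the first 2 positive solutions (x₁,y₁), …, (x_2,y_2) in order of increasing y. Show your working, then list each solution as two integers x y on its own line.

√114 → a₀=10, period (1,2,10,2,1,20); ℓ=6 even so k=5
i=0: a=10 ⇒ p=10, q=1
…
i=2: a=2 ⇒ p=32, q=3
i=3: a=10 ⇒ p=331, q=31
i=4: a=2 ⇒ p=694, q=65
i=5: a=1 ⇒ p=1025, q=96
(x₁, y₁) = (1025, 96);  1025² − 114·96² = 1 ✓
(1025+96√114)^2 = 2101249 + 196800√114

1025 96
2101249 196800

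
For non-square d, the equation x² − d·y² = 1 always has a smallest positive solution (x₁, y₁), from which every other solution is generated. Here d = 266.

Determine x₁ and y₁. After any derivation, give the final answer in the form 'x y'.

685 42

√266 = [16; 3,4,3,32, …], period ℓ=4 (even) → k=3
i=0: a=16 ⇒ p=16, q=1
i=1: a=3 ⇒ p=49, q=3
i=2: a=4 ⇒ p=212, q=13
i=3: a=3 ⇒ p=685, q=42
(x₁, y₁) = (685, 42);  685² − 266·42² = 1 ✓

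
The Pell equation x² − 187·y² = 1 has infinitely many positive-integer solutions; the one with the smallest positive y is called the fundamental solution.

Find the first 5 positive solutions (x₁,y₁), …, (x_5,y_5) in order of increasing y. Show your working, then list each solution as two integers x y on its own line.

1682 123
5658247 413772
19034341226 1391928885
64031518226017 4682448355368
215402008277979962 15751754875529067

d=187: √d = [13; 1,2,13,2,1,26] (ℓ=6, even), read p_5/q_5
step 0: (13, 1)  from 13·(1,0) + (0,1)
step 1: (14, 1)  from 1·(13,1) + (1,0)
step 2: (41, 3)  from 2·(14,1) + (13,1)
step 3: (547, 40)  from 13·(41,3) + (14,1)
step 4: (1135, 83)  from 2·(547,40) + (41,3)
step 5: (1682, 123)  from 1·(1135,83) + (547,40)
fundamental: x₁=1682, y₁=123  (since 2829124 − 187·15129 = 1)
n=2: (1682,123)∘(1682,123) = (1682·1682+187·123·123, 1682·123+123·1682) = (5658247,413772)
n=3: (5658247,413772)∘(1682,123) = (1682·5658247+187·123·413772, 1682·413772+123·5658247) = (19034341226,1391928885)
n=4: (19034341226,1391928885)∘(1682,123) = (1682·19034341226+187·123·1391928885, 1682·1391928885+123·19034341226) = (64031518226017,4682448355368)
n=5: (64031518226017,4682448355368)∘(1682,123) = (1682·64031518226017+187·123·4682448355368, 1682·4682448355368+123·64031518226017) = (215402008277979962,15751754875529067)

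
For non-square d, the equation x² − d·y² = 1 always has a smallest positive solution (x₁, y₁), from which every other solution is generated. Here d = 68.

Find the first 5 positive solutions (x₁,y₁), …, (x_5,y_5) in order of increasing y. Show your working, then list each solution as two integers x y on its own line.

√68 → a₀=8, period (4,16); ℓ=2 even so k=1
step 0: (8, 1)  from 8·(1,0) + (0,1)
step 1: (33, 4)  from 4·(8,1) + (1,0)
→ (33, 4).  Check: 33²=1089, 68·4²=1088, difference 1.
k=2:  x_2 = 33·33+68·4·4 = 2177,  y_2 = 33·4+4·33 = 264
k=3:  x_3 = 33·2177+68·4·264 = 143649,  y_3 = 33·264+4·2177 = 17420
k=4:  x_4 = 33·143649+68·4·17420 = 9478657,  y_4 = 33·17420+4·143649 = 1149456
k=5:  x_5 = 33·9478657+68·4·1149456 = 625447713,  y_5 = 33·1149456+4·9478657 = 75846676

33 4
2177 264
143649 17420
9478657 1149456
625447713 75846676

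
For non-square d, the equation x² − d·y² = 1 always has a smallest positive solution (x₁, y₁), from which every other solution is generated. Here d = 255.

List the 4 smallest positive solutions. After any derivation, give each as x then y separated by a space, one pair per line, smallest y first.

√255 → a₀=15, period (1,30); ℓ=2 even so k=1
i=0: a=15 ⇒ p=15, q=1
i=1: a=1 ⇒ p=16, q=1
(x₁, y₁) = (16, 1);  16² − 255·1² = 1 ✓
k=2:  x_2 = 16·16+255·1·1 = 511,  y_2 = 16·1+1·16 = 32
k=3:  x_3 = 16·511+255·1·32 = 16336,  y_3 = 16·32+1·511 = 1023
k=4:  x_4 = 16·16336+255·1·1023 = 522241,  y_4 = 16·1023+1·16336 = 32704

16 1
511 32
16336 1023
522241 32704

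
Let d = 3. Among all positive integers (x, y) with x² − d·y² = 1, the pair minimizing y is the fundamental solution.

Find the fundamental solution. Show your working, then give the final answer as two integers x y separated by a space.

2 1

[1; 1,2] for √3; ℓ=2 ⇒ convergent index 1
step 0: (1, 1)  from 1·(1,0) + (0,1)
step 1: (2, 1)  from 1·(1,1) + (1,0)
(x₁, y₁) = (2, 1);  2² − 3·1² = 1 ✓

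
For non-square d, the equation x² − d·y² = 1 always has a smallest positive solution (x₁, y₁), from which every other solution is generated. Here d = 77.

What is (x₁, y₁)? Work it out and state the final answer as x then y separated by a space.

351 40

√77 = [8; 1,3,2,3,1,16, …], period ℓ=6 (even) → k=5
step 0: (8, 1)  from 8·(1,0) + (0,1)
…
step 4: (272, 31)  from 3·(79,9) + (35,4)
step 5: (351, 40)  from 1·(272,31) + (79,9)
(x₁, y₁) = (351, 40);  351² − 77·40² = 1 ✓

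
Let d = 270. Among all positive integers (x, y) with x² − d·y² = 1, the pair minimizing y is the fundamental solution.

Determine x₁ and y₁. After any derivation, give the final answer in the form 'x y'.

[16; 2,3,6,3,2,32] for √270; ℓ=6 ⇒ convergent index 5
a_0=16:  p_0=16·1+0=16,  q_0=16·0+1=1
a_1=2:  p_1=2·16+1=33,  q_1=2·1+0=2
a_2=3:  p_2=3·33+16=115,  q_2=3·2+1=7
a_3=6:  p_3=6·115+33=723,  q_3=6·7+2=44
a_4=3:  p_4=3·723+115=2284,  q_4=3·44+7=139
a_5=2:  p_5=2·2284+723=5291,  q_5=2·139+44=322
fundamental: x₁=5291, y₁=322  (since 27994681 − 270·103684 = 1)

5291 322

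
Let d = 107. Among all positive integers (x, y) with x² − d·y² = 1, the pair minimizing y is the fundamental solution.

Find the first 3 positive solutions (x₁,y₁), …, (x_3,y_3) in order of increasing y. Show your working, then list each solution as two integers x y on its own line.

962 93
1850887 178932
3561105626 344265075

d=107: √d = [10; 2,1,9,1,2,20] (ℓ=6, even), read p_5/q_5
k=0  a_k=10  p_k/q_k = 10/1
k=1  a_k=2  p_k/q_k = 21/2
…
k=4  a_k=1  p_k/q_k = 331/32
k=5  a_k=2  p_k/q_k = 962/93
fundamental: x₁=962, y₁=93  (since 925444 − 107·8649 = 1)
n=2: (962,93)∘(962,93) = (962·962+107·93·93, 962·93+93·962) = (1850887,178932)
n=3: (1850887,178932)∘(962,93) = (962·1850887+107·93·178932, 962·178932+93·1850887) = (3561105626,344265075)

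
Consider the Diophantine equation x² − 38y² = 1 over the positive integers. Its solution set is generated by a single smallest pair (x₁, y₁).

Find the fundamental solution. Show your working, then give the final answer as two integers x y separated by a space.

37 6

[6; 6,12] for √38; ℓ=2 ⇒ convergent index 1
i=0: a=6 ⇒ p=6, q=1
i=1: a=6 ⇒ p=37, q=6
(x₁, y₁) = (37, 6);  37² − 38·6² = 1 ✓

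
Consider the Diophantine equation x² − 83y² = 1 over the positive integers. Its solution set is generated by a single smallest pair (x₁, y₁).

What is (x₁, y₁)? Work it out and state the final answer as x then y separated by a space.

82 9

√83 = [9; 9,18, …], period ℓ=2 (even) → k=1
a_0=9:  p_0=9·1+0=9,  q_0=9·0+1=1
a_1=9:  p_1=9·9+1=82,  q_1=9·1+0=9
fundamental: x₁=82, y₁=9  (since 6724 − 83·81 = 1)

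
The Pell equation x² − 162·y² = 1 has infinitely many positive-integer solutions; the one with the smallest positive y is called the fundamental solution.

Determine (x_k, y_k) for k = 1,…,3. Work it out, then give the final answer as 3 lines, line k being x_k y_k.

d=162: √d = [12; 1,2,1,2,12,2,1,2,1,24] (ℓ=10, even), read p_9/q_9
i=0: a=12 ⇒ p=12, q=1
…
i=2: a=2 ⇒ p=38, q=3
…
i=4: a=2 ⇒ p=140, q=11
i=5: a=12 ⇒ p=1731, q=136
…
i=8: a=2 ⇒ p=14268, q=1121
i=9: a=1 ⇒ p=19601, q=1540
fundamental: x₁=19601, y₁=1540  (since 384199201 − 162·2371600 = 1)
(19601+1540√162)^2 = 768398401 + 60371080√162
(19601+1540√162)^3 = 30122754096401 + 2366667076620√162

19601 1540
768398401 60371080
30122754096401 2366667076620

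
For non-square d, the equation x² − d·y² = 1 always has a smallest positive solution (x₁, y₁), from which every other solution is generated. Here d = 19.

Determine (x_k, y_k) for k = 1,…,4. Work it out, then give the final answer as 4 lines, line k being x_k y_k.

170 39
57799 13260
19651490 4508361
6681448801 1532829480

√19 = [4; 2,1,3,1,2,8, …], period ℓ=6 (even) → k=5
a_0=4:  p_0=4·1+0=4,  q_0=4·0+1=1
…
a_2=1:  p_2=1·9+4=13,  q_2=1·2+1=3
…
a_4=1:  p_4=1·48+13=61,  q_4=1·11+3=14
a_5=2:  p_5=2·61+48=170,  q_5=2·14+11=39
(x₁, y₁) = (170, 39);  170² − 19·39² = 1 ✓
(170+39√19)^2 = 57799 + 13260√19
(170+39√19)^3 = 19651490 + 4508361√19
(170+39√19)^4 = 6681448801 + 1532829480√19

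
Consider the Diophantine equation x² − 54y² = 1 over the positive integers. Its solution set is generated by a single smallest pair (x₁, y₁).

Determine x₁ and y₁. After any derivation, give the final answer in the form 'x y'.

[7; 2,1,6,1,2,14] for √54; ℓ=6 ⇒ convergent index 5
step 0: (7, 1)  from 7·(1,0) + (0,1)
step 1: (15, 2)  from 2·(7,1) + (1,0)
…
step 3: (147, 20)  from 6·(22,3) + (15,2)
step 4: (169, 23)  from 1·(147,20) + (22,3)
step 5: (485, 66)  from 2·(169,23) + (147,20)
(x₁, y₁) = (485, 66);  485² − 54·66² = 1 ✓

485 66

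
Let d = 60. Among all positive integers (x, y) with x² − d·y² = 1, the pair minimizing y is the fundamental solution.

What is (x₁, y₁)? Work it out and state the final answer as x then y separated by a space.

d=60: √d = [7; 1,2,1,14] (ℓ=4, even), read p_3/q_3
a_0=7:  p_0=7·1+0=7,  q_0=7·0+1=1
…
a_2=2:  p_2=2·8+7=23,  q_2=2·1+1=3
a_3=1:  p_3=1·23+8=31,  q_3=1·3+1=4
fundamental: x₁=31, y₁=4  (since 961 − 60·16 = 1)

31 4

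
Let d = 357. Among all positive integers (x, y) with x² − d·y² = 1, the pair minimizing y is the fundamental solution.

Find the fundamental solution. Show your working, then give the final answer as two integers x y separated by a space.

[18; 1,8,2,8,1,36] for √357; ℓ=6 ⇒ convergent index 5
k=0  a_k=18  p_k/q_k = 18/1
k=1  a_k=1  p_k/q_k = 19/1
k=2  a_k=8  p_k/q_k = 170/9
…
k=4  a_k=8  p_k/q_k = 3042/161
k=5  a_k=1  p_k/q_k = 3401/180
fundamental: x₁=3401, y₁=180  (since 11566801 − 357·32400 = 1)

3401 180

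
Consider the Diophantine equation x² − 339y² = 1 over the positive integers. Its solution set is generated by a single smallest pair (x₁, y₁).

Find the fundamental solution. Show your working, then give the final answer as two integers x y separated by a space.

√339 → a₀=18, period (2,2,2,1,17,1,2,2,2,36); ℓ=10 even so k=9
i=0: a=18 ⇒ p=18, q=1
…
i=8: a=2 ⇒ p=40359, q=2192
i=9: a=2 ⇒ p=97970, q=5321
(x₁, y₁) = (97970, 5321);  97970² − 339·5321² = 1 ✓

97970 5321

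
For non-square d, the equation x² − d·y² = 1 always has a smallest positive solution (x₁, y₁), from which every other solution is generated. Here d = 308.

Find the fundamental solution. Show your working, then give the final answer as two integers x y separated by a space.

351 20

d=308: √d = [17; 1,1,4,1,1,34] (ℓ=6, even), read p_5/q_5
i=0: a=17 ⇒ p=17, q=1
i=1: a=1 ⇒ p=18, q=1
i=2: a=1 ⇒ p=35, q=2
i=3: a=4 ⇒ p=158, q=9
i=4: a=1 ⇒ p=193, q=11
i=5: a=1 ⇒ p=351, q=20
→ (351, 20).  Check: 351²=123201, 308·20²=123200, difference 1.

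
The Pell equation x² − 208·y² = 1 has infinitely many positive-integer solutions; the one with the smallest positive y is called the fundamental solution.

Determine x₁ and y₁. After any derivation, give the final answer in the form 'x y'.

649 45

[14; 2,2,1,2,2,28] for √208; ℓ=6 ⇒ convergent index 5
step 0: (14, 1)  from 14·(1,0) + (0,1)
…
step 4: (274, 19)  from 2·(101,7) + (72,5)
step 5: (649, 45)  from 2·(274,19) + (101,7)
→ (649, 45).  Check: 649²=421201, 208·45²=421200, difference 1.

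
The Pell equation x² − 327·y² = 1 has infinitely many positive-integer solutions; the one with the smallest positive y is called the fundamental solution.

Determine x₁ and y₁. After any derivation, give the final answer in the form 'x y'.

√327 → a₀=18, period (12,36); ℓ=2 even so k=1
i=0: a=18 ⇒ p=18, q=1
i=1: a=12 ⇒ p=217, q=12
→ (217, 12).  Check: 217²=47089, 327·12²=47088, difference 1.

217 12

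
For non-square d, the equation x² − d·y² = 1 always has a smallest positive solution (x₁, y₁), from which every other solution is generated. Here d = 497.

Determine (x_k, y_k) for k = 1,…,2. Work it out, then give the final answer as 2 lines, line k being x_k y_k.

1201887 53912
2889064721537 129592263888

√497 → a₀=22, period (3,2,2,5,6,5,2,2,3,44); ℓ=10 even so k=9
step 0: (22, 1)  from 22·(1,0) + (0,1)
…
step 3: (379, 17)  from 2·(156,7) + (67,3)
…
step 5: (12685, 569)  from 6·(2051,92) + (379,17)
…
step 7: (143637, 6443)  from 2·(65476,2937) + (12685,569)
step 8: (352750, 15823)  from 2·(143637,6443) + (65476,2937)
step 9: (1201887, 53912)  from 3·(352750,15823) + (143637,6443)
→ (1201887, 53912).  Check: 1201887²=1444532360769, 497·53912²=1444532360768, difference 1.
(x_2, y_2) = (1201887·1201887 + 497·53912·53912, 1201887·53912 + 53912·1201887) = (2889064721537, 129592263888)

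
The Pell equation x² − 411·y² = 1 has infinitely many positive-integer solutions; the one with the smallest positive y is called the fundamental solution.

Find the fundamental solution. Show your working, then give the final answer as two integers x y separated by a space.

49730 2453

√411 = [20; 3,1,1,1,19,1,1,1,3,40, …], period ℓ=10 (even) → k=9
step 0: (20, 1)  from 20·(1,0) + (0,1)
…
step 4: (223, 11)  from 1·(142,7) + (81,4)
…
step 6: (4602, 227)  from 1·(4379,216) + (223,11)
step 7: (8981, 443)  from 1·(4602,227) + (4379,216)
step 8: (13583, 670)  from 1·(8981,443) + (4602,227)
step 9: (49730, 2453)  from 3·(13583,670) + (8981,443)
→ (49730, 2453).  Check: 49730²=2473072900, 411·2453²=2473072899, difference 1.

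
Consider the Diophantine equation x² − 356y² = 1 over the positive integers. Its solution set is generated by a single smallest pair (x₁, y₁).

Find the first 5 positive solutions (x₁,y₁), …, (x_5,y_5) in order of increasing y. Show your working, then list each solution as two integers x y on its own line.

√356 = [18; 1,6,1,1,2,…,6,1,36, …], period ℓ=14 (even) → k=13
i=0: a=18 ⇒ p=18, q=1
…
i=3: a=1 ⇒ p=151, q=8
i=4: a=1 ⇒ p=283, q=15
i=5: a=2 ⇒ p=717, q=38
…
i=7: a=8 ⇒ p=8717, q=462
…
i=9: a=2 ⇒ p=28151, q=1492
…
i=12: a=6 ⇒ p=433982, q=23001
i=13: a=1 ⇒ p=500001, q=26500
fundamental: x₁=500001, y₁=26500  (since 250001000001 − 356·702250000 = 1)
(500001+26500√356)^2 = 500002000001 + 26500053000√356
(500001+26500√356)^3 = 500003000004500001 + 26500106000079500√356
(500001+26500√356)^4 = 500004000010000008000001 + 26500159000265000106000√356
(500001+26500√356)^5 = 500005000017500025000012500001 + 26500212000556500530000132500√356

500001 26500
500002000001 26500053000
500003000004500001 26500106000079500
500004000010000008000001 26500159000265000106000
500005000017500025000012500001 26500212000556500530000132500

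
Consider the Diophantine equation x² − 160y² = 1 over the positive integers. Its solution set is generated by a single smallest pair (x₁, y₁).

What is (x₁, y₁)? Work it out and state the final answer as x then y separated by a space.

√160 → a₀=12, period (1,1,1,5,1,1,1,24); ℓ=8 even so k=7
i=0: a=12 ⇒ p=12, q=1
…
i=4: a=5 ⇒ p=215, q=17
i=5: a=1 ⇒ p=253, q=20
i=6: a=1 ⇒ p=468, q=37
i=7: a=1 ⇒ p=721, q=57
→ (721, 57).  Check: 721²=519841, 160·57²=519840, difference 1.

721 57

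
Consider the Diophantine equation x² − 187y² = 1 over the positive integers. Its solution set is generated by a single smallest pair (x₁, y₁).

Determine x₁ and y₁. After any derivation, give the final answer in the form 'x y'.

1682 123

d=187: √d = [13; 1,2,13,2,1,26] (ℓ=6, even), read p_5/q_5
i=0: a=13 ⇒ p=13, q=1
i=1: a=1 ⇒ p=14, q=1
…
i=4: a=2 ⇒ p=1135, q=83
i=5: a=1 ⇒ p=1682, q=123
(x₁, y₁) = (1682, 123);  1682² − 187·123² = 1 ✓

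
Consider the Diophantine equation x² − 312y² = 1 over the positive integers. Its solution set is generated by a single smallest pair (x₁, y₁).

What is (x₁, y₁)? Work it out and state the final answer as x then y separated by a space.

[17; 1,1,1,34] for √312; ℓ=4 ⇒ convergent index 3
a_0=17:  p_0=17·1+0=17,  q_0=17·0+1=1
a_1=1:  p_1=1·17+1=18,  q_1=1·1+0=1
a_2=1:  p_2=1·18+17=35,  q_2=1·1+1=2
a_3=1:  p_3=1·35+18=53,  q_3=1·2+1=3
(x₁, y₁) = (53, 3);  53² − 312·3² = 1 ✓

53 3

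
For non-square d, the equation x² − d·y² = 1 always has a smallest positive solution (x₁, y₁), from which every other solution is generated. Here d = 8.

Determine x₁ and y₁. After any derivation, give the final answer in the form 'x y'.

√8 → a₀=2, period (1,4); ℓ=2 even so k=1
step 0: (2, 1)  from 2·(1,0) + (0,1)
step 1: (3, 1)  from 1·(2,1) + (1,0)
fundamental: x₁=3, y₁=1  (since 9 − 8·1 = 1)

3 1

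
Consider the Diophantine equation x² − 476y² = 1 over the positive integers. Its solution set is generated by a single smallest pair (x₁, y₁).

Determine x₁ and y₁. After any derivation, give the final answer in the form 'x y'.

[21; 1,4,2,10,2,4,1,42] for √476; ℓ=8 ⇒ convergent index 7
step 0: (21, 1)  from 21·(1,0) + (0,1)
step 1: (22, 1)  from 1·(21,1) + (1,0)
step 2: (109, 5)  from 4·(22,1) + (21,1)
…
step 5: (5258, 241)  from 2·(2509,115) + (240,11)
step 6: (23541, 1079)  from 4·(5258,241) + (2509,115)
step 7: (28799, 1320)  from 1·(23541,1079) + (5258,241)
→ (28799, 1320).  Check: 28799²=829382401, 476·1320²=829382400, difference 1.

28799 1320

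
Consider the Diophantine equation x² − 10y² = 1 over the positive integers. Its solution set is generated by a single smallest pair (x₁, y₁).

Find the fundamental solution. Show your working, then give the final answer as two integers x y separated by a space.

√10 → a₀=3, period (6); ℓ=1 odd so k=1
i=0: a=3 ⇒ p=3, q=1
i=1: a=6 ⇒ p=19, q=6
→ (19, 6).  Check: 19²=361, 10·6²=360, difference 1.

19 6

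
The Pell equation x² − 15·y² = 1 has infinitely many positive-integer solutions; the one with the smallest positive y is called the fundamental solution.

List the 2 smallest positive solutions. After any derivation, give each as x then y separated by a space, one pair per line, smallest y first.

4 1
31 8

√15 = [3; 1,6, …], period ℓ=2 (even) → k=1
k=0  a_k=3  p_k/q_k = 3/1
k=1  a_k=1  p_k/q_k = 4/1
(x₁, y₁) = (4, 1);  4² − 15·1² = 1 ✓
n=2: (4,1)∘(4,1) = (4·4+15·1·1, 4·1+1·4) = (31,8)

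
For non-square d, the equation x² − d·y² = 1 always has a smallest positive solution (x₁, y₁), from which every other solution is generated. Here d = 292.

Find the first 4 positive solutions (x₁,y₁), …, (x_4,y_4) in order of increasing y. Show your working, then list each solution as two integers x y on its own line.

2281249 133500
10408194000001 609093483000
47487364308614281249 2778987798000400500
216661004683313632776000001 12679126270400622186966000

√292 → a₀=17, period (11,2,1,3,8,3,1,2,11,34); ℓ=10 even so k=9
a_0=17:  p_0=17·1+0=17,  q_0=17·0+1=1
…
a_2=2:  p_2=2·188+17=393,  q_2=2·11+1=23
a_3=1:  p_3=1·393+188=581,  q_3=1·23+11=34
…
a_6=3:  p_6=3·17669+2136=55143,  q_6=3·1034+125=3227
…
a_8=2:  p_8=2·72812+55143=200767,  q_8=2·4261+3227=11749
a_9=11:  p_9=11·200767+72812=2281249,  q_9=11·11749+4261=133500
→ (2281249, 133500).  Check: 2281249²=5204097000001, 292·133500²=5204097000000, difference 1.
(2281249+133500√292)^2 = 10408194000001 + 609093483000√292
(2281249+133500√292)^3 = 47487364308614281249 + 2778987798000400500√292
(2281249+133500√292)^4 = 216661004683313632776000001 + 12679126270400622186966000√292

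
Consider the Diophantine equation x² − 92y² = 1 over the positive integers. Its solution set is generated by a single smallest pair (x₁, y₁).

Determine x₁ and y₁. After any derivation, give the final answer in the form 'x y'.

d=92: √d = [9; 1,1,2,4,2,1,1,18] (ℓ=8, even), read p_7/q_7
i=0: a=9 ⇒ p=9, q=1
i=1: a=1 ⇒ p=10, q=1
…
i=3: a=2 ⇒ p=48, q=5
…
i=5: a=2 ⇒ p=470, q=49
i=6: a=1 ⇒ p=681, q=71
i=7: a=1 ⇒ p=1151, q=120
(x₁, y₁) = (1151, 120);  1151² − 92·120² = 1 ✓

1151 120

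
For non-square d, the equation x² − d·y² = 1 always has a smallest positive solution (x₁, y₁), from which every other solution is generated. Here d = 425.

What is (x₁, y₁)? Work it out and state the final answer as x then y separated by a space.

√425 → a₀=20, period (1,1,1,1,1,1,40); ℓ=7 odd so k=13
i=0: a=20 ⇒ p=20, q=1
i=1: a=1 ⇒ p=21, q=1
i=2: a=1 ⇒ p=41, q=2
i=3: a=1 ⇒ p=62, q=3
i=4: a=1 ⇒ p=103, q=5
…
i=6: a=1 ⇒ p=268, q=13
i=7: a=40 ⇒ p=10885, q=528
i=8: a=1 ⇒ p=11153, q=541
i=9: a=1 ⇒ p=22038, q=1069
…
i=12: a=1 ⇒ p=88420, q=4289
i=13: a=1 ⇒ p=143649, q=6968
→ (143649, 6968).  Check: 143649²=20635035201, 425·6968²=20635035200, difference 1.

143649 6968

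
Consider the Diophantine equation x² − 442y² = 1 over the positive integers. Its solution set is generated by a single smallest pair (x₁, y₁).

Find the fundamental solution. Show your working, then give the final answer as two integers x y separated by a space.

√442 = [21; 42, …], period ℓ=1 (odd) → k=1
a_0=21:  p_0=21·1+0=21,  q_0=21·0+1=1
a_1=42:  p_1=42·21+1=883,  q_1=42·1+0=42
→ (883, 42).  Check: 883²=779689, 442·42²=779688, difference 1.

883 42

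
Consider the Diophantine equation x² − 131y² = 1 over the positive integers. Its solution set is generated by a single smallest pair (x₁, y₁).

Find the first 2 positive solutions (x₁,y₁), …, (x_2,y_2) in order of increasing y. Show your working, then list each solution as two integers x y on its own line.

d=131: √d = [11; 2,4,11,4,2,22] (ℓ=6, even), read p_5/q_5
step 0: (11, 1)  from 11·(1,0) + (0,1)
step 1: (23, 2)  from 2·(11,1) + (1,0)
…
step 4: (4727, 413)  from 4·(1156,101) + (103,9)
step 5: (10610, 927)  from 2·(4727,413) + (1156,101)
fundamental: x₁=10610, y₁=927  (since 112572100 − 131·859329 = 1)
n=2: (10610,927)∘(10610,927) = (10610·10610+131·927·927, 10610·927+927·10610) = (225144199,19670940)

10610 927
225144199 19670940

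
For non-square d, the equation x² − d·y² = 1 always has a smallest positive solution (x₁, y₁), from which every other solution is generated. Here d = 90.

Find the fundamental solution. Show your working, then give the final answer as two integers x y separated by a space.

19 2

√90 → a₀=9, period (2,18); ℓ=2 even so k=1
a_0=9:  p_0=9·1+0=9,  q_0=9·0+1=1
a_1=2:  p_1=2·9+1=19,  q_1=2·1+0=2
→ (19, 2).  Check: 19²=361, 90·2²=360, difference 1.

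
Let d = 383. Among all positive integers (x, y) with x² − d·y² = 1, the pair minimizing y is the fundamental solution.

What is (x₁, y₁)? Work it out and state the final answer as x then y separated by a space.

√383 = [19; 1,1,3,19,3,1,1,38, …], period ℓ=8 (even) → k=7
i=0: a=19 ⇒ p=19, q=1
…
i=2: a=1 ⇒ p=39, q=2
i=3: a=3 ⇒ p=137, q=7
i=4: a=19 ⇒ p=2642, q=135
i=5: a=3 ⇒ p=8063, q=412
i=6: a=1 ⇒ p=10705, q=547
i=7: a=1 ⇒ p=18768, q=959
fundamental: x₁=18768, y₁=959  (since 352237824 − 383·919681 = 1)

18768 959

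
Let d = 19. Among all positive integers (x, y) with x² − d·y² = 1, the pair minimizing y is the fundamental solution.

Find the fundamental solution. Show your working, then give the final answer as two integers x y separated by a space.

√19 → a₀=4, period (2,1,3,1,2,8); ℓ=6 even so k=5
a_0=4:  p_0=4·1+0=4,  q_0=4·0+1=1
a_1=2:  p_1=2·4+1=9,  q_1=2·1+0=2
a_2=1:  p_2=1·9+4=13,  q_2=1·2+1=3
a_3=3:  p_3=3·13+9=48,  q_3=3·3+2=11
a_4=1:  p_4=1·48+13=61,  q_4=1·11+3=14
a_5=2:  p_5=2·61+48=170,  q_5=2·14+11=39
fundamental: x₁=170, y₁=39  (since 28900 − 19·1521 = 1)

170 39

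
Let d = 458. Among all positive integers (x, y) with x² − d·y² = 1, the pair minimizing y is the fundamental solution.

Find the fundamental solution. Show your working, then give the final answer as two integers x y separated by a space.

22899 1070

d=458: √d = [21; 2,2,42] (ℓ=3, odd), read p_5/q_5
i=0: a=21 ⇒ p=21, q=1
…
i=3: a=42 ⇒ p=4537, q=212
i=4: a=2 ⇒ p=9181, q=429
i=5: a=2 ⇒ p=22899, q=1070
(x₁, y₁) = (22899, 1070);  22899² − 458·1070² = 1 ✓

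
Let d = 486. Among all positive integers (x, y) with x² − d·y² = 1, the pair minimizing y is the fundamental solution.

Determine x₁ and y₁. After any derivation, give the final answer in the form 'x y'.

485 22

d=486: √d = [22; 22,44] (ℓ=2, even), read p_1/q_1
k=0  a_k=22  p_k/q_k = 22/1
k=1  a_k=22  p_k/q_k = 485/22
(x₁, y₁) = (485, 22);  485² − 486·22² = 1 ✓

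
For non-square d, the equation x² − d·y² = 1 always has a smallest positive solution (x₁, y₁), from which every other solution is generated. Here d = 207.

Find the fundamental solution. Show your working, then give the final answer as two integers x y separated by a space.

√207 → a₀=14, period (2,1,1,2,1,1,2,28); ℓ=8 even so k=7
i=0: a=14 ⇒ p=14, q=1
i=1: a=2 ⇒ p=29, q=2
…
i=3: a=1 ⇒ p=72, q=5
…
i=6: a=1 ⇒ p=446, q=31
i=7: a=2 ⇒ p=1151, q=80
→ (1151, 80).  Check: 1151²=1324801, 207·80²=1324800, difference 1.

1151 80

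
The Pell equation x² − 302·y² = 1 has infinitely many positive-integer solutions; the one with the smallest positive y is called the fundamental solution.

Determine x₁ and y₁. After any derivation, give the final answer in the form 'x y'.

[17; 2,1,1,1,4,…,1,2,34] for √302; ℓ=16 ⇒ convergent index 15
a_0=17:  p_0=17·1+0=17,  q_0=17·0+1=1
…
a_4=1:  p_4=1·87+52=139,  q_4=1·5+3=8
…
a_8=16:  p_8=16·2068+1425=34513,  q_8=16·119+82=1986
…
a_12=1:  p_12=1·467281+107675=574956,  q_12=1·26889+6196=33085
…
a_14=1:  p_14=1·1042237+574956=1617193,  q_14=1·59974+33085=93059
a_15=2:  p_15=2·1617193+1042237=4276623,  q_15=2·93059+59974=246092
→ (4276623, 246092).  Check: 4276623²=18289504284129, 302·246092²=18289504284128, difference 1.

4276623 246092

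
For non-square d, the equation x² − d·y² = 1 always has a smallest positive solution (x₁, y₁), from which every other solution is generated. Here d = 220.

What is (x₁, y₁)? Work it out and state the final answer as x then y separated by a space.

√220 = [14; 1,4,1,28, …], period ℓ=4 (even) → k=3
a_0=14:  p_0=14·1+0=14,  q_0=14·0+1=1
…
a_2=4:  p_2=4·15+14=74,  q_2=4·1+1=5
a_3=1:  p_3=1·74+15=89,  q_3=1·5+1=6
→ (89, 6).  Check: 89²=7921, 220·6²=7920, difference 1.

89 6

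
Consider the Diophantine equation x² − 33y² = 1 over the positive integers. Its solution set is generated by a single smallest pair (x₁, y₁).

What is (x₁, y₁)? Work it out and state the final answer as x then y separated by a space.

23 4

d=33: √d = [5; 1,2,1,10] (ℓ=4, even), read p_3/q_3
step 0: (5, 1)  from 5·(1,0) + (0,1)
…
step 2: (17, 3)  from 2·(6,1) + (5,1)
step 3: (23, 4)  from 1·(17,3) + (6,1)
fundamental: x₁=23, y₁=4  (since 529 − 33·16 = 1)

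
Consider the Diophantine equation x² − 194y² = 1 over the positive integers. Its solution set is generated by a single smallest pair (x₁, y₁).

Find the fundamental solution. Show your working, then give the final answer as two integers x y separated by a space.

195 14

√194 → a₀=13, period (1,12,1,26); ℓ=4 even so k=3
step 0: (13, 1)  from 13·(1,0) + (0,1)
…
step 2: (181, 13)  from 12·(14,1) + (13,1)
step 3: (195, 14)  from 1·(181,13) + (14,1)
(x₁, y₁) = (195, 14);  195² − 194·14² = 1 ✓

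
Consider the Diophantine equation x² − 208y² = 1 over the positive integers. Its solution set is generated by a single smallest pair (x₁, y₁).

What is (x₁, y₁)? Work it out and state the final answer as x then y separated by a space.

[14; 2,2,1,2,2,28] for √208; ℓ=6 ⇒ convergent index 5
a_0=14:  p_0=14·1+0=14,  q_0=14·0+1=1
a_1=2:  p_1=2·14+1=29,  q_1=2·1+0=2
a_2=2:  p_2=2·29+14=72,  q_2=2·2+1=5
…
a_4=2:  p_4=2·101+72=274,  q_4=2·7+5=19
a_5=2:  p_5=2·274+101=649,  q_5=2·19+7=45
fundamental: x₁=649, y₁=45  (since 421201 − 208·2025 = 1)

649 45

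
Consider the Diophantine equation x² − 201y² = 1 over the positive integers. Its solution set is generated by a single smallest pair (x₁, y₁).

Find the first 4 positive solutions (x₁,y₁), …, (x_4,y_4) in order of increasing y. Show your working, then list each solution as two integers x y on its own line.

515095 36332
530645718049 37428863080
546665912276384215 38558840456348868
563169756167477608732801 39722931849688611461840

√201 → a₀=14, period (5,1,1,1,2,…,1,5,28); ℓ=14 even so k=13
i=0: a=14 ⇒ p=14, q=1
…
i=6: a=1 ⇒ p=879, q=62
…
i=9: a=2 ⇒ p=24768, q=1747
i=10: a=1 ⇒ p=33317, q=2350
…
i=12: a=1 ⇒ p=91402, q=6447
i=13: a=5 ⇒ p=515095, q=36332
(x₁, y₁) = (515095, 36332);  515095² − 201·36332² = 1 ✓
(515095+36332√201)^2 = 530645718049 + 37428863080√201
(515095+36332√201)^3 = 546665912276384215 + 38558840456348868√201
(515095+36332√201)^4 = 563169756167477608732801 + 39722931849688611461840√201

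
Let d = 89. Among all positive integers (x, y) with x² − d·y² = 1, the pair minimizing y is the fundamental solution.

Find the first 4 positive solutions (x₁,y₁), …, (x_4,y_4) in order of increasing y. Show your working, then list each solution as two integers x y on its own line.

√89 = [9; 2,3,3,2,18, …], period ℓ=5 (odd) → k=9
k=0  a_k=9  p_k/q_k = 9/1
k=1  a_k=2  p_k/q_k = 19/2
k=2  a_k=3  p_k/q_k = 66/7
…
k=4  a_k=2  p_k/q_k = 500/53
k=5  a_k=18  p_k/q_k = 9217/977
k=6  a_k=2  p_k/q_k = 18934/2007
k=7  a_k=3  p_k/q_k = 66019/6998
k=8  a_k=3  p_k/q_k = 216991/23001
k=9  a_k=2  p_k/q_k = 500001/53000
(x₁, y₁) = (500001, 53000);  500001² − 89·53000² = 1 ✓
(x_2, y_2) = (500001·500001 + 89·53000·53000, 500001·53000 + 53000·500001) = (500002000001, 53000106000)
(x_3, y_3) = (500001·500002000001 + 89·53000·53000106000, 500001·53000106000 + 53000·500002000001) = (500003000004500001, 53000212000159000)
(x_4, y_4) = (500001·500003000004500001 + 89·53000·53000212000159000, 500001·53000212000159000 + 53000·500003000004500001) = (500004000010000008000001, 53000318000530000212000)

500001 53000
500002000001 53000106000
500003000004500001 53000212000159000
500004000010000008000001 53000318000530000212000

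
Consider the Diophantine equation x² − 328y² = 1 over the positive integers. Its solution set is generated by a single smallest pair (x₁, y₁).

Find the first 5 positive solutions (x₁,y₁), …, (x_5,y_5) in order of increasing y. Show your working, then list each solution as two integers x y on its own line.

163 9
53137 2934
17322499 956475
5647081537 311807916
1840931258563 101648424141

√328 → a₀=18, period (9,36); ℓ=2 even so k=1
a_0=18:  p_0=18·1+0=18,  q_0=18·0+1=1
a_1=9:  p_1=9·18+1=163,  q_1=9·1+0=9
(x₁, y₁) = (163, 9);  163² − 328·9² = 1 ✓
(x_2, y_2) = (163·163 + 328·9·9, 163·9 + 9·163) = (53137, 2934)
(x_3, y_3) = (163·53137 + 328·9·2934, 163·2934 + 9·53137) = (17322499, 956475)
(x_4, y_4) = (163·17322499 + 328·9·956475, 163·956475 + 9·17322499) = (5647081537, 311807916)
(x_5, y_5) = (163·5647081537 + 328·9·311807916, 163·311807916 + 9·5647081537) = (1840931258563, 101648424141)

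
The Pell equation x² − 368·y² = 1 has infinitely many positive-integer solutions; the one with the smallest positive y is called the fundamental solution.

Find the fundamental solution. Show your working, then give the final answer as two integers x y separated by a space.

√368 = [19; 5,2,5,38, …], period ℓ=4 (even) → k=3
step 0: (19, 1)  from 19·(1,0) + (0,1)
…
step 2: (211, 11)  from 2·(96,5) + (19,1)
step 3: (1151, 60)  from 5·(211,11) + (96,5)
(x₁, y₁) = (1151, 60);  1151² − 368·60² = 1 ✓

1151 60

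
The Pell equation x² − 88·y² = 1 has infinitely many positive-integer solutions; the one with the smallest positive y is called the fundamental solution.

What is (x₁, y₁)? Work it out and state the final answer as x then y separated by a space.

197 21

[9; 2,1,1,1,2,18] for √88; ℓ=6 ⇒ convergent index 5
step 0: (9, 1)  from 9·(1,0) + (0,1)
…
step 2: (28, 3)  from 1·(19,2) + (9,1)
step 3: (47, 5)  from 1·(28,3) + (19,2)
step 4: (75, 8)  from 1·(47,5) + (28,3)
step 5: (197, 21)  from 2·(75,8) + (47,5)
fundamental: x₁=197, y₁=21  (since 38809 − 88·441 = 1)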